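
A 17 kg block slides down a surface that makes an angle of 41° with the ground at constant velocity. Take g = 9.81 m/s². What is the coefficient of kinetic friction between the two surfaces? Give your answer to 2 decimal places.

0.87

At constant velocity the net force along the incline is zero: mg sin 41° = μ mg cos 41°.
So μ = tan 41° = 0.6561 / 0.7547 = 0.8694.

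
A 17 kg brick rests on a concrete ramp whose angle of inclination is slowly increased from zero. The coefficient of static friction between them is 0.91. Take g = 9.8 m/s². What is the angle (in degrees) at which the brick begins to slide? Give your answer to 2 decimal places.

At the threshold of sliding, static friction is at its maximum μ_s N and exactly balances the weight component along the incline: mg sin θ = μ_s mg cos θ.
Hence tan θ = μ_s = 0.91, so θ = arctan(0.91) = 42.3022°.

42.30°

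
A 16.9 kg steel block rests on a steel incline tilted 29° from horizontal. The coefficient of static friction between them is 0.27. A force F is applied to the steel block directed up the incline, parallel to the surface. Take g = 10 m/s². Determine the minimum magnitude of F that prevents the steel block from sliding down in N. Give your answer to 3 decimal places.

The normal force is N = mg cos 29° = 147.811 N. With F at its minimum the steel block is on the verge of sliding down, so static friction is at its maximum μ_s N = 0.27 × 147.811 = 39.909 N and acts up the slope.
Equilibrium along the incline: F + μ_s N = mg sin 29°, so F = 81.933 − 39.909 = 42.024 N.

42.024 N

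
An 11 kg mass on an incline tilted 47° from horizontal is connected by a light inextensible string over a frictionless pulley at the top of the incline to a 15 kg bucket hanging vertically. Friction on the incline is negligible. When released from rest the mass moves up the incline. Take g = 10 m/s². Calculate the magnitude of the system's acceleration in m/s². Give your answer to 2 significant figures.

For the mass on the incline: the weight component along the slope is m₁g sin 47° = 11 × 10 × 0.7314 = 80.454 N and the normal force is N = m₁g cos 47° = 75.020 N.
Newton's second law for the mass (up-slope positive): T − 80.454 = 11 a. For the hanging bucket (downward positive): 15 × 10 − T = 15 a.
Adding the two equations eliminates T: 69.546 = 26 a, so a = 2.6748 m/s².

2.7 m/s²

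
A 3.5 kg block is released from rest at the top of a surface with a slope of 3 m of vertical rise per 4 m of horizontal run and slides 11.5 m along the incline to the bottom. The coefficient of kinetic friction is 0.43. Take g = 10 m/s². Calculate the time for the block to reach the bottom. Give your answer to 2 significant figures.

The weight component along the incline is mg sin 36.87° = 21.000 N and the normal force is N = mg cos 36.87° = 28.000 N.
Friction up the slope is f = μN = 0.43 × 28.000 = 12.040 N, so the net downslope force is 21.000 − 12.040 = 8.960 N and a = 8.960 / 3.5 = 2.5600 m/s².
Starting from rest, L = ½at², so t = √(2L/a) = √(2 × 11.5 / 2.5600) = 2.9974 s.

3.0 s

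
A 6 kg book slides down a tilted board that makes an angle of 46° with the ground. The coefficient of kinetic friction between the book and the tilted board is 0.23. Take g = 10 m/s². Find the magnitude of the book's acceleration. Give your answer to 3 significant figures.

5.60 m/s²

Resolving the weight along the incline: the component pulling the book down the slope is mg sin 46° = 6 × 10 × 0.7193 = 43.158 N, and the normal force is N = mg cos 46° = 6 × 10 × 0.6947 = 41.682 N.
Kinetic friction acts up the slope with magnitude f = μN = 0.23 × 41.682 = 9.587 N.
Net force along the incline is 43.158 − 9.587 = 33.571 N, so a = 33.571 / 6 = 5.5952 m/s².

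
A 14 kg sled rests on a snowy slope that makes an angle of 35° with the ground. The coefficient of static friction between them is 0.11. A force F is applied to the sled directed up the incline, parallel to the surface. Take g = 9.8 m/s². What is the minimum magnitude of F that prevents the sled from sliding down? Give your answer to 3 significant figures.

66.3 N

The normal force is N = mg cos 35° = 112.388 N. With F at its minimum the sled is on the verge of sliding down, so static friction is at its maximum μ_s N = 0.11 × 112.388 = 12.363 N and acts up the slope.
Equilibrium along the incline: F + μ_s N = mg sin 35°, so F = 78.695 − 12.363 = 66.332 N.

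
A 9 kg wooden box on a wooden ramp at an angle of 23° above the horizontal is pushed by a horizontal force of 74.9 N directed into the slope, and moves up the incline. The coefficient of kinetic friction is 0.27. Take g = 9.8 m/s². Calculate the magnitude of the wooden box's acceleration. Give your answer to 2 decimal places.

0.52 m/s²

The horizontal push has components F cos 23° = 74.9 × 0.9205 = 68.945 N up the incline and F sin 23° = 74.9 × 0.3907 = 29.263 N pressing into the surface.
The normal force is therefore N = mg cos 23° + F sin 23° = 81.188 + 29.263 = 110.451 N, and kinetic friction down the slope is μN = 0.27 × 110.451 = 29.822 N.
Along the incline: F cos 23° − mg sin 23° − μN = ma, so 68.945 − 34.460 − 29.822 = 9 a, giving a = 0.5181 m/s².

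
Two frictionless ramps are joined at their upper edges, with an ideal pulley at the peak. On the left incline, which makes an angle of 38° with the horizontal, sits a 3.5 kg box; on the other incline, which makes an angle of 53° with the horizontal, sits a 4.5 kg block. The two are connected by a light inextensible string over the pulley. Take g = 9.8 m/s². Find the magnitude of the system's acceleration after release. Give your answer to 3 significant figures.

Resolve each weight along its own incline: the 3.5 kg mass has component 3.5 × 9.8 × sin 38° = 21.117 N down its slope, and the 4.5 kg mass has 4.5 × 9.8 × sin 53° = 35.220 N down its slope.
The 4.5 kg side's 35.220 N exceeds the other side's 21.117 N, so that mass slides down and the 3.5 kg mass slides up. Taking that direction as positive, Newton's second law for the whole system gives 35.220 − 21.117 = (3.5 + 4.5) a, so a = 14.103 / 8 = 1.7629 m/s².

1.76 m/s²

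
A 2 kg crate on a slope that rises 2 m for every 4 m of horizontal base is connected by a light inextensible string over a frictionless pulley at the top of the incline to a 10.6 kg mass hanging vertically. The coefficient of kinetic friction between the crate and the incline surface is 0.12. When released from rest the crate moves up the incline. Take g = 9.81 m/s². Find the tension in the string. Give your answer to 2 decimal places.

25.66 N

For the crate on the incline: the weight component along the slope is m₁g sin 26.57° = 2 × 9.81 × 0.4472 = 8.774 N and the normal force is N = m₁g cos 26.57° = 17.549 N.
Kinetic friction opposes the crate's motion up the incline: f = μN = 0.12 × 17.549 = 2.106 N acting down the slope.
Newton's second law for the crate (up-slope positive): T − 8.774 − 2.106 = 2 a. For the hanging mass (downward positive): 10.6 × 9.81 − T = 10.6 a.
Adding the two equations eliminates T: 93.106 = 12.6 a, so a = 7.3894 m/s².
Then from the hanging mass's equation, T = 10.6 × (9.81 − 7.3894) = 25.658 N.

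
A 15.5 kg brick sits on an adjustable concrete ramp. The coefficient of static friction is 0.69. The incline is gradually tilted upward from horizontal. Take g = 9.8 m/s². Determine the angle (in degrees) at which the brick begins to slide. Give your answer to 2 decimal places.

34.61°

At the threshold of sliding, static friction is at its maximum μ_s N and exactly balances the weight component along the incline: mg sin θ = μ_s mg cos θ.
Hence tan θ = μ_s = 0.69, so θ = arctan(0.69) = 34.6057°.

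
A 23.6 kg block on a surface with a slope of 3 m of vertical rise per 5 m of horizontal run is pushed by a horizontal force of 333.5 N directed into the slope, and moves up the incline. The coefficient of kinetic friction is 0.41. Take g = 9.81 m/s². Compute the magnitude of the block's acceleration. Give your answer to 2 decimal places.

The horizontal push has components F cos 30.96° = 333.5 × 0.8575 = 285.976 N up the incline and F sin 30.96° = 333.5 × 0.5145 = 171.586 N pressing into the surface.
The normal force is therefore N = mg cos 30.96° + F sin 30.96° = 198.525 + 171.586 = 370.111 N, and kinetic friction down the slope is μN = 0.41 × 370.111 = 151.746 N.
Along the incline: F cos 30.96° − mg sin 30.96° − μN = ma, so 285.976 − 119.115 − 151.746 = 23.6 a, giving a = 0.6405 m/s².

0.64 m/s²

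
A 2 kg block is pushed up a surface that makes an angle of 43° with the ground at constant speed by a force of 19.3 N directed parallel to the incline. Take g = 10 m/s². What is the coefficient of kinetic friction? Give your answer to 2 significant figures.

At constant speed ΣF = 0 along the incline. The applied 19.3 N acts up the slope; the weight component mg sin 43° = 13.640 N and kinetic friction μN both act down the slope.
So 19.3 = 13.640 + μ × 14.627, giving μ = (19.3 − 13.640) / 14.627 = 0.3870.

0.39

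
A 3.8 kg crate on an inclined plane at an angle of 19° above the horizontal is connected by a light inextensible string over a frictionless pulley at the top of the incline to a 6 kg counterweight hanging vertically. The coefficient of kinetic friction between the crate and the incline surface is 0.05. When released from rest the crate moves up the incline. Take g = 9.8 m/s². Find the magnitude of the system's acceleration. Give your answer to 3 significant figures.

4.58 m/s²

For the crate on the incline: the weight component along the slope is m₁g sin 19° = 3.8 × 9.8 × 0.3256 = 12.125 N and the normal force is N = m₁g cos 19° = 35.211 N.
Kinetic friction opposes the crate's motion up the incline: f = μN = 0.05 × 35.211 = 1.761 N acting down the slope.
Newton's second law for the crate (up-slope positive): T − 12.125 − 1.761 = 3.8 a. For the hanging counterweight (downward positive): 6 × 9.8 − T = 6 a.
Adding the two equations eliminates T: 44.914 = 9.8 a, so a = 4.5831 m/s².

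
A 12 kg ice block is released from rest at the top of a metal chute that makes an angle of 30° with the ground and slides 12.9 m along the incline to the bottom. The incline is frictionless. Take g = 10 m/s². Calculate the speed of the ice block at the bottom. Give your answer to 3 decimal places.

The weight component along the incline is mg sin 30° = 60.000 N and the normal force is N = mg cos 30° = 103.923 N.
With no friction, a = g sin 30° = 5.0000 m/s².
Starting from rest over a distance of 12.9 m, v² = 2aL = 2 × 5.0000 × 12.9 = 129.0000, so v = 11.3578 m/s.

11.358 m/s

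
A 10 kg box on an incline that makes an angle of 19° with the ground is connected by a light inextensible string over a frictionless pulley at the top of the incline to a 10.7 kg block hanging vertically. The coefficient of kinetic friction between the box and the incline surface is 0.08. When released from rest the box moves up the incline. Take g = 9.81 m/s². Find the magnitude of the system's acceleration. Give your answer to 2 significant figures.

3.2 m/s²

For the box on the incline: the weight component along the slope is m₁g sin 19° = 10 × 9.81 × 0.3256 = 31.941 N and the normal force is N = m₁g cos 19° = 92.755 N.
Kinetic friction opposes the box's motion up the incline: f = μN = 0.08 × 92.755 = 7.420 N acting down the slope.
Newton's second law for the box (up-slope positive): T − 31.941 − 7.420 = 10 a. For the hanging block (downward positive): 10.7 × 9.81 − T = 10.7 a.
Adding the two equations eliminates T: 65.606 = 20.7 a, so a = 3.1694 m/s².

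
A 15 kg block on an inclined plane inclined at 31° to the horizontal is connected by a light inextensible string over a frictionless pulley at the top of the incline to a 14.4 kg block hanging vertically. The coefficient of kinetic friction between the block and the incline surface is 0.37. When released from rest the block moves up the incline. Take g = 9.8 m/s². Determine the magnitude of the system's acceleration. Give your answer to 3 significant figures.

0.639 m/s²

For the block on the incline: the weight component along the slope is m₁g sin 31° = 15 × 9.8 × 0.5150 = 75.705 N and the normal force is N = m₁g cos 31° = 126.004 N.
Kinetic friction opposes the block's motion up the incline: f = μN = 0.37 × 126.004 = 46.621 N acting down the slope.
Newton's second law for the block (up-slope positive): T − 75.705 − 46.621 = 15 a. For the hanging block (downward positive): 14.4 × 9.8 − T = 14.4 a.
Adding the two equations eliminates T: 18.794 = 29.4 a, so a = 0.6393 m/s².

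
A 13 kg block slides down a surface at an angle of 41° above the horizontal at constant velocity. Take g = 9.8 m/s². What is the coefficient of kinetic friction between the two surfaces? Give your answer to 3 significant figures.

At constant velocity the net force along the incline is zero: mg sin 41° = μ mg cos 41°.
So μ = tan 41° = 0.6561 / 0.7547 = 0.8694.

0.869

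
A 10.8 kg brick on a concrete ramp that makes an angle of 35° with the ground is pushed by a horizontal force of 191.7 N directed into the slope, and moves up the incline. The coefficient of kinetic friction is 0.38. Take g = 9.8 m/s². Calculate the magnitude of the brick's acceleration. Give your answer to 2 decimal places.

2.00 m/s²

The horizontal push has components F cos 35° = 191.7 × 0.8192 = 157.041 N up the incline and F sin 35° = 191.7 × 0.5736 = 109.959 N pressing into the surface.
The normal force is therefore N = mg cos 35° + F sin 35° = 86.704 + 109.959 = 196.663 N, and kinetic friction down the slope is μN = 0.38 × 196.663 = 74.732 N.
Along the incline: F cos 35° − mg sin 35° − μN = ma, so 157.041 − 60.710 − 74.732 = 10.8 a, giving a = 1.9999 m/s².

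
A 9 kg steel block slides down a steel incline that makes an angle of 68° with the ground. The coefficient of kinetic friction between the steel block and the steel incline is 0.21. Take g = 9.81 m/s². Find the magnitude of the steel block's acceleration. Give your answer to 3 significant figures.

8.32 m/s²

Resolving the weight along the incline: the component pulling the steel block down the slope is mg sin 68° = 9 × 9.81 × 0.9272 = 81.862 N, and the normal force is N = mg cos 68° = 9 × 9.81 × 0.3746 = 33.073 N.
Kinetic friction acts up the slope with magnitude f = μN = 0.21 × 33.073 = 6.945 N.
Net force along the incline is 81.862 − 6.945 = 74.917 N, so a = 74.917 / 9 = 8.3241 m/s².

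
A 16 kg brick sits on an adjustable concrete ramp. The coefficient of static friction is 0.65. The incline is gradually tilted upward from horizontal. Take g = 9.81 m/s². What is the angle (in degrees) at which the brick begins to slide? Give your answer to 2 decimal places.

At the threshold of sliding, static friction is at its maximum μ_s N and exactly balances the weight component along the incline: mg sin θ = μ_s mg cos θ.
Hence tan θ = μ_s = 0.65, so θ = arctan(0.65) = 33.0239°.

33.02°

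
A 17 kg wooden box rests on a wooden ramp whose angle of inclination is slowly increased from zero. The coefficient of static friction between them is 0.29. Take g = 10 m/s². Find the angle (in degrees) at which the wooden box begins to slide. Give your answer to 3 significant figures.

At the threshold of sliding, static friction is at its maximum μ_s N and exactly balances the weight component along the incline: mg sin θ = μ_s mg cos θ.
Hence tan θ = μ_s = 0.29, so θ = arctan(0.29) = 16.1722°.

16.2°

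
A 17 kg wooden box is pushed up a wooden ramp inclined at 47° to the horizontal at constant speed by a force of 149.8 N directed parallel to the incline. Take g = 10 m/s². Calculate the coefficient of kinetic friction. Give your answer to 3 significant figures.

0.220

At constant speed ΣF = 0 along the incline. The applied 149.8 N acts up the slope; the weight component mg sin 47° = 124.330 N and kinetic friction μN both act down the slope.
So 149.8 = 124.330 + μ × 115.940, giving μ = (149.8 − 124.330) / 115.940 = 0.2197.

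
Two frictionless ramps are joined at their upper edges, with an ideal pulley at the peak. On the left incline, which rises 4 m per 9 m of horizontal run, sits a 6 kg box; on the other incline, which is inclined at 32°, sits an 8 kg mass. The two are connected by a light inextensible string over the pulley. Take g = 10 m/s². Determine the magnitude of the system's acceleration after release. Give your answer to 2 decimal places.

Resolve each weight along its own incline: the 6 kg mass has component 6 × 10 × sin 23.96° = 24.368 N down its slope, and the 8 kg mass has 8 × 10 × sin 32° = 42.394 N down its slope.
The 8 kg side's 42.394 N exceeds the other side's 24.368 N, so that mass slides down and the 6 kg mass slides up. Taking that direction as positive, Newton's second law for the whole system gives 42.394 − 24.368 = (6 + 8) a, so a = 18.026 / 14 = 1.2876 m/s².

1.29 m/s²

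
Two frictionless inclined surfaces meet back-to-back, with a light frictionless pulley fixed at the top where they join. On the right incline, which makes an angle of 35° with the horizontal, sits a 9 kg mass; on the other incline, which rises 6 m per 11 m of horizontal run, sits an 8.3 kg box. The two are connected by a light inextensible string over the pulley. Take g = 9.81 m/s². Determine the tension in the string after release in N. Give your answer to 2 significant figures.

45 N

Resolve each weight along its own incline: the 9 kg mass has component 9 × 9.81 × sin 35° = 50.641 N down its slope, and the 8.3 kg mass has 8.3 × 9.81 × sin 28.61° = 38.990 N down its slope.
The 9 kg side's 50.641 N exceeds the other side's 38.990 N, so that mass slides down and the 8.3 kg mass slides up. Taking that direction as positive, Newton's second law for the whole system gives 50.641 − 38.990 = (9 + 8.3) a, so a = 11.651 / 17.3 = 0.6735 m/s².
For the 8.3 kg mass (up-slope positive): T − 38.990 = 8.3 × 0.6735, so T = 44.580 N.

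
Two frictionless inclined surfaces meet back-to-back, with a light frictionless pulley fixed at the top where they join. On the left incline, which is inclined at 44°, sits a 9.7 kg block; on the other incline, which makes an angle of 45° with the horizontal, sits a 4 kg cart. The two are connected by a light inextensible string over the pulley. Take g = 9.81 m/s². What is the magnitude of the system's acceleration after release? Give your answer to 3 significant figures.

2.80 m/s²

Resolve each weight along its own incline: the 9.7 kg mass has component 9.7 × 9.81 × sin 44° = 66.102 N down its slope, and the 4 kg mass has 4 × 9.81 × sin 45° = 27.747 N down its slope.
The 9.7 kg side's 66.102 N exceeds the other side's 27.747 N, so that mass slides down and the 4 kg mass slides up. Taking that direction as positive, Newton's second law for the whole system gives 66.102 − 27.747 = (9.7 + 4) a, so a = 38.355 / 13.7 = 2.7996 m/s².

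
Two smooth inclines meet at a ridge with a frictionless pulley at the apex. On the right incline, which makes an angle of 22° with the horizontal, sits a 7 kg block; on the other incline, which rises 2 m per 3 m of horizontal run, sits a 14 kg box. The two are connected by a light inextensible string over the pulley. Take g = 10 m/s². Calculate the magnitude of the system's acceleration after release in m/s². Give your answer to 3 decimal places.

Resolve each weight along its own incline: the 7 kg mass has component 7 × 10 × sin 22° = 26.222 N down its slope, and the 14 kg mass has 14 × 10 × sin 33.69° = 77.658 N down its slope.
The 14 kg side's 77.658 N exceeds the other side's 26.222 N, so that mass slides down and the 7 kg mass slides up. Taking that direction as positive, Newton's second law for the whole system gives 77.658 − 26.222 = (7 + 14) a, so a = 51.436 / 21 = 2.4493 m/s².

2.449 m/s²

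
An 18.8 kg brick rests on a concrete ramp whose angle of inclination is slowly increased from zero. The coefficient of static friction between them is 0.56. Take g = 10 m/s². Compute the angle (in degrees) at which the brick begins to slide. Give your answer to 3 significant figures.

At the threshold of sliding, static friction is at its maximum μ_s N and exactly balances the weight component along the incline: mg sin θ = μ_s mg cos θ.
Hence tan θ = μ_s = 0.56, so θ = arctan(0.56) = 29.2488°.

29.2°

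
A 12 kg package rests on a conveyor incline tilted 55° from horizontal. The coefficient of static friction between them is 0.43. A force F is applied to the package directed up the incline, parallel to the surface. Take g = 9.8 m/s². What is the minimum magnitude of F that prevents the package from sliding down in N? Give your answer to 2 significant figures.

67 N

The normal force is N = mg cos 55° = 67.453 N. With F at its minimum the package is on the verge of sliding down, so static friction is at its maximum μ_s N = 0.43 × 67.453 = 29.005 N and acts up the slope.
Equilibrium along the incline: F + μ_s N = mg sin 55°, so F = 96.332 − 29.005 = 67.327 N.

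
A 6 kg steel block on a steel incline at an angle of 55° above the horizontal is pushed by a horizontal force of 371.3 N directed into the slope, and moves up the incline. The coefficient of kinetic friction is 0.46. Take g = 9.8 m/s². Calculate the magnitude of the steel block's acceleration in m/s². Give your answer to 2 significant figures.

1.6 m/s²

The horizontal push has components F cos 55° = 371.3 × 0.5736 = 212.978 N up the incline and F sin 55° = 371.3 × 0.8192 = 304.169 N pressing into the surface.
The normal force is therefore N = mg cos 55° + F sin 55° = 33.728 + 304.169 = 337.897 N, and kinetic friction down the slope is μN = 0.46 × 337.897 = 155.433 N.
Along the incline: F cos 55° − mg sin 55° − μN = ma, so 212.978 − 48.169 − 155.433 = 6 a, giving a = 1.5627 m/s².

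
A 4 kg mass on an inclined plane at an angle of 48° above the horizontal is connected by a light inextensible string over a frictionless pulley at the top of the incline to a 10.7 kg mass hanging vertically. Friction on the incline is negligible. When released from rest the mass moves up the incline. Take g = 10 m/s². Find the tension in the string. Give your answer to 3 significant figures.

For the mass on the incline: the weight component along the slope is m₁g sin 48° = 4 × 10 × 0.7431 = 29.724 N and the normal force is N = m₁g cos 48° = 26.765 N.
Newton's second law for the mass (up-slope positive): T − 29.724 = 4 a. For the hanging mass (downward positive): 10.7 × 10 − T = 10.7 a.
Adding the two equations eliminates T: 77.276 = 14.7 a, so a = 5.2569 m/s².
Then from the hanging mass's equation, T = 10.7 × (10 − 5.2569) = 50.751 N.

50.8 N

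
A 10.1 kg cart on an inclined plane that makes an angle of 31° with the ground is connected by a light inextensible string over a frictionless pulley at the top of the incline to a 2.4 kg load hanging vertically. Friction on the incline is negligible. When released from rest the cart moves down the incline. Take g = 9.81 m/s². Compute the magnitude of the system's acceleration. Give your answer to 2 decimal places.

2.20 m/s²

For the cart on the incline: the weight component along the slope is m₁g sin 31° = 10.1 × 9.81 × 0.5150 = 51.027 N and the normal force is N = m₁g cos 31° = 84.929 N.
Newton's second law for the cart (down-slope positive): 51.027 − T = 10.1 a. For the hanging load (upward positive): T − 2.4 × 9.81 = 2.4 a.
Adding the two equations eliminates T: 27.483 = 12.5 a, so a = 2.1986 m/s².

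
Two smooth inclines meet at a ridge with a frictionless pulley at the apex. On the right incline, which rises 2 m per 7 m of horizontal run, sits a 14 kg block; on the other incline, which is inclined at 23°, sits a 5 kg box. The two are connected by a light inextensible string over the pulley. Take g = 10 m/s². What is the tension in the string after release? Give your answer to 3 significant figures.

Resolve each weight along its own incline: the 14 kg mass has component 14 × 10 × sin 15.95° = 38.461 N down its slope, and the 5 kg mass has 5 × 10 × sin 23° = 19.537 N down its slope.
The 14 kg side's 38.461 N exceeds the other side's 19.537 N, so that mass slides down and the 5 kg mass slides up. Taking that direction as positive, Newton's second law for the whole system gives 38.461 − 19.537 = (14 + 5) a, so a = 18.924 / 19 = 0.9960 m/s².
For the 5 kg mass (up-slope positive): T − 19.537 = 5 × 0.9960, so T = 24.517 N.

24.5 N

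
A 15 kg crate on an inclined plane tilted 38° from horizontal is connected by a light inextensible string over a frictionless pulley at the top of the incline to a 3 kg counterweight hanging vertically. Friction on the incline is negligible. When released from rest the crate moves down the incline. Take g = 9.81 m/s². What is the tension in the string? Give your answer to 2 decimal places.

39.62 N

For the crate on the incline: the weight component along the slope is m₁g sin 38° = 15 × 9.81 × 0.6157 = 90.600 N and the normal force is N = m₁g cos 38° = 115.956 N.
Newton's second law for the crate (down-slope positive): 90.600 − T = 15 a. For the hanging counterweight (upward positive): T − 3 × 9.81 = 3 a.
Adding the two equations eliminates T: 61.170 = 18 a, so a = 3.3983 m/s².
Then from the hanging counterweight's equation, T = 3 × (9.81 + 3.3983) = 39.625 N.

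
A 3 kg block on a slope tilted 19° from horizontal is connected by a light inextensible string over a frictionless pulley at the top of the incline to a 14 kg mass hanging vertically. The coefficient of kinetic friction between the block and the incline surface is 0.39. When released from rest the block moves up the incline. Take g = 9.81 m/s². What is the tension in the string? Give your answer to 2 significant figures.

For the block on the incline: the weight component along the slope is m₁g sin 19° = 3 × 9.81 × 0.3256 = 9.582 N and the normal force is N = m₁g cos 19° = 27.827 N.
Kinetic friction opposes the block's motion up the incline: f = μN = 0.39 × 27.827 = 10.853 N acting down the slope.
Newton's second law for the block (up-slope positive): T − 9.582 − 10.853 = 3 a. For the hanging mass (downward positive): 14 × 9.81 − T = 14 a.
Adding the two equations eliminates T: 116.905 = 17 a, so a = 6.8768 m/s².
Then from the hanging mass's equation, T = 14 × (9.81 − 6.8768) = 41.065 N.

41 N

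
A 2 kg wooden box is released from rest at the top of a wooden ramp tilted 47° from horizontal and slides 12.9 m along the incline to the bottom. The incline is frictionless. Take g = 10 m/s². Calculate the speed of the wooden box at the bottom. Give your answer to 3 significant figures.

The weight component along the incline is mg sin 47° = 14.627 N and the normal force is N = mg cos 47° = 13.640 N.
With no friction, a = g sin 47° = 7.3135 m/s².
Starting from rest over a distance of 12.9 m, v² = 2aL = 2 × 7.3135 × 12.9 = 188.6883, so v = 13.7364 m/s.

13.7 m/s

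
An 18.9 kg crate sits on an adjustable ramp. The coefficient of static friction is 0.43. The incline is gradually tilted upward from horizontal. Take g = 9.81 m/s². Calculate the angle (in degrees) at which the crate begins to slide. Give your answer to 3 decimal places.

At the threshold of sliding, static friction is at its maximum μ_s N and exactly balances the weight component along the incline: mg sin θ = μ_s mg cos θ.
Hence tan θ = μ_s = 0.43, so θ = arctan(0.43) = 23.2677°.

23.268°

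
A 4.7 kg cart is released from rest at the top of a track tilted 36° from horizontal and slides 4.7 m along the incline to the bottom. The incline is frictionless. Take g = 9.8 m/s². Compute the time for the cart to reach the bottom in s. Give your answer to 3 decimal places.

1.277 s

The weight component along the incline is mg sin 36° = 27.073 N and the normal force is N = mg cos 36° = 37.263 N.
With no friction, a = g sin 36° = 5.7603 m/s².
Starting from rest, L = ½at², so t = √(2L/a) = √(2 × 4.7 / 5.7603) = 1.2774 s.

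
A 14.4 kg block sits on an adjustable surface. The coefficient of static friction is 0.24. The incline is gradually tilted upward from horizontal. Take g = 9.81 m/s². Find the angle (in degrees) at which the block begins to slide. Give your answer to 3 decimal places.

13.496°

At the threshold of sliding, static friction is at its maximum μ_s N and exactly balances the weight component along the incline: mg sin θ = μ_s mg cos θ.
Hence tan θ = μ_s = 0.24, so θ = arctan(0.24) = 13.4957°.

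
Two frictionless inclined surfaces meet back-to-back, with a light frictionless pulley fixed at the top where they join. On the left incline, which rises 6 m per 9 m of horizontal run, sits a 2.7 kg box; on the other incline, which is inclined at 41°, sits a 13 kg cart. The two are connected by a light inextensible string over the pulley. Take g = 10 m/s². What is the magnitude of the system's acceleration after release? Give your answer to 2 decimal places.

4.48 m/s²

Resolve each weight along its own incline: the 2.7 kg mass has component 2.7 × 10 × sin 33.69° = 14.977 N down its slope, and the 13 kg mass has 13 × 10 × sin 41° = 85.288 N down its slope.
The 13 kg side's 85.288 N exceeds the other side's 14.977 N, so that mass slides down and the 2.7 kg mass slides up. Taking that direction as positive, Newton's second law for the whole system gives 85.288 − 14.977 = (2.7 + 13) a, so a = 70.311 / 15.7 = 4.4784 m/s².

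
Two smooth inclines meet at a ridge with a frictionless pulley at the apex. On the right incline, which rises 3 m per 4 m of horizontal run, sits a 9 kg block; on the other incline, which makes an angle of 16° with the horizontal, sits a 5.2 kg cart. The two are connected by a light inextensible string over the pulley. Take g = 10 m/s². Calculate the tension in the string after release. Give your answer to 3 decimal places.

Resolve each weight along its own incline: the 9 kg mass has component 9 × 10 × sin 36.87° = 54.000 N down its slope, and the 5.2 kg mass has 5.2 × 10 × sin 16° = 14.333 N down its slope.
The 9 kg side's 54.000 N exceeds the other side's 14.333 N, so that mass slides down and the 5.2 kg mass slides up. Taking that direction as positive, Newton's second law for the whole system gives 54.000 − 14.333 = (9 + 5.2) a, so a = 39.667 / 14.2 = 2.7935 m/s².
For the 5.2 kg mass (up-slope positive): T − 14.333 = 5.2 × 2.7935, so T = 28.859 N.

28.859 N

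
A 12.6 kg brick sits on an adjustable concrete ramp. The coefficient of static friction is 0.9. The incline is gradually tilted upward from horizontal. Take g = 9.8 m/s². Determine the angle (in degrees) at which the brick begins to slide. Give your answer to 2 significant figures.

42°

At the threshold of sliding, static friction is at its maximum μ_s N and exactly balances the weight component along the incline: mg sin θ = μ_s mg cos θ.
Hence tan θ = μ_s = 0.9, so θ = arctan(0.9) = 41.9872°.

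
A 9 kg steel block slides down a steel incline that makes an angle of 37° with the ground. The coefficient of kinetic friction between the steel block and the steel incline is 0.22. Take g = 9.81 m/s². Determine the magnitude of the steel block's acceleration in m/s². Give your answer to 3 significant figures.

Resolving the weight along the incline: the component pulling the steel block down the slope is mg sin 37° = 9 × 9.81 × 0.6018 = 53.133 N, and the normal force is N = mg cos 37° = 9 × 9.81 × 0.7986 = 70.508 N.
Kinetic friction acts up the slope with magnitude f = μN = 0.22 × 70.508 = 15.512 N.
Net force along the incline is 53.133 − 15.512 = 37.621 N, so a = 37.621 / 9 = 4.1801 m/s².

4.18 m/s²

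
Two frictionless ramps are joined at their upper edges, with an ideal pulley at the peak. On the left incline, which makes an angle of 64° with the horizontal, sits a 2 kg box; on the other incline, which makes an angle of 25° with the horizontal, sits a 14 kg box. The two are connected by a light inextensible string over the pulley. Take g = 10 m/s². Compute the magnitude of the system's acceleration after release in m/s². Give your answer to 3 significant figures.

Resolve each weight along its own incline: the 2 kg mass has component 2 × 10 × sin 64° = 17.976 N down its slope, and the 14 kg mass has 14 × 10 × sin 25° = 59.167 N down its slope.
The 14 kg side's 59.167 N exceeds the other side's 17.976 N, so that mass slides down and the 2 kg mass slides up. Taking that direction as positive, Newton's second law for the whole system gives 59.167 − 17.976 = (2 + 14) a, so a = 41.191 / 16 = 2.5744 m/s².

2.57 m/s²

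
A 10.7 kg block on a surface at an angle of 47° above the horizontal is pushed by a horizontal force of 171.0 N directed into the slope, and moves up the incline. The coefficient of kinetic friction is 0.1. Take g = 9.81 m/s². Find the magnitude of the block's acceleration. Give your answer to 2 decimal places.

The horizontal push has components F cos 47° = 171.0 × 0.6820 = 116.622 N up the incline and F sin 47° = 171.0 × 0.7314 = 125.069 N pressing into the surface.
The normal force is therefore N = mg cos 47° + F sin 47° = 71.587 + 125.069 = 196.656 N, and kinetic friction down the slope is μN = 0.1 × 196.656 = 19.666 N.
Along the incline: F cos 47° − mg sin 47° − μN = ma, so 116.622 − 76.773 − 19.666 = 10.7 a, giving a = 1.8863 m/s².

1.89 m/s²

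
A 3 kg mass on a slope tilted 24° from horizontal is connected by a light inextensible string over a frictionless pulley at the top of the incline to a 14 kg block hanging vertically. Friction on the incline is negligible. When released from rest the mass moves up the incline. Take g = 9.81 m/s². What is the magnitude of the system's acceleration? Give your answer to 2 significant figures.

7.4 m/s²

For the mass on the incline: the weight component along the slope is m₁g sin 24° = 3 × 9.81 × 0.4067 = 11.969 N and the normal force is N = m₁g cos 24° = 26.886 N.
Newton's second law for the mass (up-slope positive): T − 11.969 = 3 a. For the hanging block (downward positive): 14 × 9.81 − T = 14 a.
Adding the two equations eliminates T: 125.371 = 17 a, so a = 7.3748 m/s².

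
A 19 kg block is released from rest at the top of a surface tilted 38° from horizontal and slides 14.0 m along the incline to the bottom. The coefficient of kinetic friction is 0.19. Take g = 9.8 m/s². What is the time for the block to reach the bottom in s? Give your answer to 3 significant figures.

2.48 s

The weight component along the incline is mg sin 38° = 114.636 N and the normal force is N = mg cos 38° = 146.728 N.
Friction up the slope is f = μN = 0.19 × 146.728 = 27.878 N, so the net downslope force is 114.636 − 27.878 = 86.758 N and a = 86.758 / 19 = 4.5662 m/s².
Starting from rest, L = ½at², so t = √(2L/a) = √(2 × 14.0 / 4.5662) = 2.4763 s.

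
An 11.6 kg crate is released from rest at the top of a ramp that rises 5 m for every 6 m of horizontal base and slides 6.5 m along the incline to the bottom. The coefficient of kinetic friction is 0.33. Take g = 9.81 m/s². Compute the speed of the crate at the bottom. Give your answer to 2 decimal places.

The weight component along the incline is mg sin 39.81° = 72.850 N and the normal force is N = mg cos 39.81° = 87.421 N.
Friction up the slope is f = μN = 0.33 × 87.421 = 28.849 N, so the net downslope force is 72.850 − 28.849 = 44.001 N and a = 44.001 / 11.6 = 3.7932 m/s².
Starting from rest over a distance of 6.5 m, v² = 2aL = 2 × 3.7932 × 6.5 = 49.3116, so v = 7.0222 m/s.

7.02 m/s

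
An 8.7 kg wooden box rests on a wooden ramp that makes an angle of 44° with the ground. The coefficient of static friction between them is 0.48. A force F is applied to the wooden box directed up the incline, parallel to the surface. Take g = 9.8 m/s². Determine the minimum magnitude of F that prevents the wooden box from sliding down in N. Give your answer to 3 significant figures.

29.8 N

The normal force is N = mg cos 44° = 61.331 N. With F at its minimum the wooden box is on the verge of sliding down, so static friction is at its maximum μ_s N = 0.48 × 61.331 = 29.439 N and acts up the slope.
Equilibrium along the incline: F + μ_s N = mg sin 44°, so F = 59.227 − 29.439 = 29.788 N.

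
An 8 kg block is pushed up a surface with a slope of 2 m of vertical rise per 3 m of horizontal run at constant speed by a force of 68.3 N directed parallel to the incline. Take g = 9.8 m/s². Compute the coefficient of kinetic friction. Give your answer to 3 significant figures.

At constant speed ΣF = 0 along the incline. The applied 68.3 N acts up the slope; the weight component mg sin 33.69° = 43.488 N and kinetic friction μN both act down the slope.
So 68.3 = 43.488 + μ × 65.233, giving μ = (68.3 − 43.488) / 65.233 = 0.3804.

0.380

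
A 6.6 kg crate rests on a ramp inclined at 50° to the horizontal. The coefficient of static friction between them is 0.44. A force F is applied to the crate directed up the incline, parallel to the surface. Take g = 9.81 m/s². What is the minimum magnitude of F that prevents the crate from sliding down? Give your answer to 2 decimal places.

The normal force is N = mg cos 50° = 41.618 N. With F at its minimum the crate is on the verge of sliding down, so static friction is at its maximum μ_s N = 0.44 × 41.618 = 18.312 N and acts up the slope.
Equilibrium along the incline: F + μ_s N = mg sin 50°, so F = 49.598 − 18.312 = 31.286 N.

31.29 N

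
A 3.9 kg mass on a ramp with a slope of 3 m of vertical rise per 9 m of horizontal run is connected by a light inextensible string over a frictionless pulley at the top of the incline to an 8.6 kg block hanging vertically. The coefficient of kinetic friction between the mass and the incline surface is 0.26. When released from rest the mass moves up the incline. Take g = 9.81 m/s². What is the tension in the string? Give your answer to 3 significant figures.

For the mass on the incline: the weight component along the slope is m₁g sin 18.43° = 3.9 × 9.81 × 0.3162 = 12.097 N and the normal force is N = m₁g cos 18.43° = 36.296 N.
Kinetic friction opposes the mass's motion up the incline: f = μN = 0.26 × 36.296 = 9.437 N acting down the slope.
Newton's second law for the mass (up-slope positive): T − 12.097 − 9.437 = 3.9 a. For the hanging block (downward positive): 8.6 × 9.81 − T = 8.6 a.
Adding the two equations eliminates T: 62.832 = 12.5 a, so a = 5.0266 m/s².
Then from the hanging block's equation, T = 8.6 × (9.81 − 5.0266) = 41.137 N.

41.1 N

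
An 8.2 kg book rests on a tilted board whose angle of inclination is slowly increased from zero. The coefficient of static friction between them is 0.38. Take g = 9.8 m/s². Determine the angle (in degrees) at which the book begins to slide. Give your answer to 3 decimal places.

20.807°

At the threshold of sliding, static friction is at its maximum μ_s N and exactly balances the weight component along the incline: mg sin θ = μ_s mg cos θ.
Hence tan θ = μ_s = 0.38, so θ = arctan(0.38) = 20.8068°.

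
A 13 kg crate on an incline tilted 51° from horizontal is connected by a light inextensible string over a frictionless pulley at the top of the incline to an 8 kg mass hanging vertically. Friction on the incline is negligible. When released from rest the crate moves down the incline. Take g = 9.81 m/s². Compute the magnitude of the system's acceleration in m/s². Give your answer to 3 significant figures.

0.982 m/s²

For the crate on the incline: the weight component along the slope is m₁g sin 51° = 13 × 9.81 × 0.7771 = 99.104 N and the normal force is N = m₁g cos 51° = 80.257 N.
Newton's second law for the crate (down-slope positive): 99.104 − T = 13 a. For the hanging mass (upward positive): T − 8 × 9.81 = 8 a.
Adding the two equations eliminates T: 20.624 = 21 a, so a = 0.9821 m/s².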